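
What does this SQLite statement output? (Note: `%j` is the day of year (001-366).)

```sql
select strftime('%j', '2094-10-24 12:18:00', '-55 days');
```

First apply '-55 days': 2094-10-24 12:18:00 → 2094-08-30 12:18:00.
Day-of-year for 2094-08-30: days since 2094-01-01 inclusive = 242, zero-padded to 242.

242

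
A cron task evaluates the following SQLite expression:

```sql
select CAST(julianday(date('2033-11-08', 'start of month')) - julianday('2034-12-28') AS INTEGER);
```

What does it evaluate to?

-422

`start of month` rewinds 2033-11-08 to 2033-11-01.
29 days remain in November 2033 after the 1st (30 − 1).
Full months from December 2033 through November 2034 contribute their day counts.
Then 28 days into December 2034.
Total: 29 + 31 + 31 + 28 + 31 + 30 + 31 + 30 + 31 + 31 + 30 + 31 + 30 + 28 = 422.
The subtraction is earlier − later, so the result is −422 → -422.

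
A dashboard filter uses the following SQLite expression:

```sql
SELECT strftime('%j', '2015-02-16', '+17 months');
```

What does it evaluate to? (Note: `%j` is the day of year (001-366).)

First apply '+17 months': 2015-02-16 → 2016-07-16.
Day-of-year for 2016-07-16: days since 2016-01-01 inclusive = 198, zero-padded to 198.

198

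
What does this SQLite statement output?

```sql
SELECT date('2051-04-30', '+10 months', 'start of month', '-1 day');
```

2052-02-29

Adding +10 months to 2051-04-30 targets 2052-02-30. February 2052 has only 29 days, so SQLite normalizes the 1-day overflow forward to 2052-03-01.
`start of month` rewinds 2052-03-01 to 2052-03-01.
Going back 1 day from 2052-03-01 reaches 2052-02-29 (last day of February, 29 days).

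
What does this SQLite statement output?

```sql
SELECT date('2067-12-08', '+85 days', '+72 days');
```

Applying '+85 days' to 2067-12-08: counting 85 days forward gives 2068-03-02.
Applying '+72 days' to 2068-03-02: counting 72 days forward gives 2068-05-13.

2068-05-13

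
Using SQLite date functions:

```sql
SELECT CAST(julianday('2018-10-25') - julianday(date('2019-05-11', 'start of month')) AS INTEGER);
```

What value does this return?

-188

`start of month` rewinds 2019-05-11 to 2019-05-01.
6 days remain in October 2018 after the 25th (31 − 25).
Full months from November 2018 through April 2019 contribute their day counts.
Then 1 day into May 2019.
Total: 6 + 30 + 31 + 31 + 28 + 31 + 30 + 1 = 188.
The subtraction is earlier − later, so the result is −188 → -188.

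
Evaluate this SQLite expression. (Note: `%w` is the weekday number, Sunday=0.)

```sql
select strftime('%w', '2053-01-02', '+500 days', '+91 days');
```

First apply '+500 days', '+91 days': 2053-01-02 → 2054-08-16.
2054-08-16 is a Sunday; with Sunday=0 that is 0.

0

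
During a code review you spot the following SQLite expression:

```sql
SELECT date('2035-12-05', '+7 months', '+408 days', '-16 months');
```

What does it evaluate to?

2036-04-17

Adding +7 months to 2035-12-05 gives 2036-07-05.
Applying '+408 days' to 2036-07-05: counting 408 days forward gives 2037-08-17.
Adding -16 months to 2037-08-17 gives 2036-04-17.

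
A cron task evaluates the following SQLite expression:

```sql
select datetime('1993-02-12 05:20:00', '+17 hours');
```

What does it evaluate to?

+17 hours from 1993-02-12 05:20:00 is 1993-02-12 22:20:00.

1993-02-12 22:20:00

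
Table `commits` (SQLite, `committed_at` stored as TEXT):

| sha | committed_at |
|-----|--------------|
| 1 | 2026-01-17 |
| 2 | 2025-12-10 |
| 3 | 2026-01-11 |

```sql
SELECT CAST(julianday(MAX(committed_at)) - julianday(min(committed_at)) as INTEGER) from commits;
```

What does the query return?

38

MIN = 2025-12-10, MAX = 2026-01-17.
21 days remain in December 2025 after the 10th (31 − 10).
Then 17 days into January 2026.
Total: 21 + 17 = 38.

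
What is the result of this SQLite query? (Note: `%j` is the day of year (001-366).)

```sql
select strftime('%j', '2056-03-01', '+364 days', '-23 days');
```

036

First apply '+364 days', '-23 days': 2056-03-01 → 2057-02-05.
Day-of-year for 2057-02-05: days since 2057-01-01 inclusive = 36, zero-padded to 036.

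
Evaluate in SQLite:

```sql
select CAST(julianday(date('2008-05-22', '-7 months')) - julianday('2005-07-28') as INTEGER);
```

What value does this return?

816

Adding -7 months to 2008-05-22 gives 2007-10-22.
3 days remain in July 2005 after the 28th (31 − 28).
Full months from August 2005 through September 2007 contribute their day counts.
Then 22 days into October 2007.
Total: 3 + 31 + 30 + 31 + 30 + 31 + 31 + 28 + 31 + 30 + 31 + 30 + 31 + 31 + 30 + 31 + 30 + 31 + 31 + 28 + 31 + 30 + 31 + 30 + 31 + 31 + 30 + 22 = 816.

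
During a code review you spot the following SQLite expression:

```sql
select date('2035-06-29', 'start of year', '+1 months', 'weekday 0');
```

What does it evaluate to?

`start of year` rewinds 2035-06-29 to 2035-01-01.
Adding +1 month to 2035-01-01 gives 2035-02-01.
`weekday 0` advances to the next Sunday; 2035-02-01 is a Thursday, so it moves forward to 2035-02-04.

2035-02-04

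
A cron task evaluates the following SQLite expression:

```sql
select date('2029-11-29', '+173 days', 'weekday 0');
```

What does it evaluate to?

2030-05-26

Applying '+173 days' to 2029-11-29: counting 173 days forward gives 2030-05-21.
`weekday 0` advances to the next Sunday; 2030-05-21 is a Tuesday, so it moves forward to 2030-05-26.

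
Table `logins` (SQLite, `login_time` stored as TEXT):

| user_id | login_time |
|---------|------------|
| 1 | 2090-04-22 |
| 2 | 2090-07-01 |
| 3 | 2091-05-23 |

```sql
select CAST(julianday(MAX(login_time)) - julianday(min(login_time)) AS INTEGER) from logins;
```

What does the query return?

396

MIN = 2090-04-22, MAX = 2091-05-23.
8 days remain in April 2090 after the 22nd (30 − 22).
Full months from May 2090 through April 2091 contribute their day counts.
Then 23 days into May 2091.
Total: 8 + 31 + 30 + 31 + 31 + 30 + 31 + 30 + 31 + 31 + 28 + 31 + 30 + 23 = 396.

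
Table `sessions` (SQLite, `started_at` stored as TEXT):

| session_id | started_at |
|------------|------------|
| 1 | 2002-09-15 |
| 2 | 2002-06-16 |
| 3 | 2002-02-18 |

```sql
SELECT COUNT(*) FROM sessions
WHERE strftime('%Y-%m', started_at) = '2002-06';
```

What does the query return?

Rows with year-month 2002-06: 2002-06-16 → 1.

1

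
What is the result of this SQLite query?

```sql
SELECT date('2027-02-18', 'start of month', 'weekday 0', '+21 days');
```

2027-02-28

`start of month` rewinds 2027-02-18 to 2027-02-01.
`weekday 0` advances to the next Sunday; 2027-02-01 is a Monday, so it moves forward to 2027-02-07.
Advancing 21 more days within February lands on 2027-02-28.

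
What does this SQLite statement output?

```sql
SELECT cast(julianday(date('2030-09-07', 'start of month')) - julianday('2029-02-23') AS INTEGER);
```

555

`start of month` rewinds 2030-09-07 to 2030-09-01.
5 days remain in February 2029 after the 23rd (28 − 23).
Full months from March 2029 through August 2030 contribute their day counts.
Then 1 day into September 2030.
Total: 5 + 31 + 30 + 31 + 30 + 31 + 31 + 30 + 31 + 30 + 31 + 31 + 28 + 31 + 30 + 31 + 30 + 31 + 31 + 1 = 555.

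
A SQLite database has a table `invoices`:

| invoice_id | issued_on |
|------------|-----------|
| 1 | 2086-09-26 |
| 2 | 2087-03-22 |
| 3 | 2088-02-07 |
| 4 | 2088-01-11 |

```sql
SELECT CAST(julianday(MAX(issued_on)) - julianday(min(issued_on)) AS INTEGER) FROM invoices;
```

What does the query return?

MIN = 2086-09-26, MAX = 2088-02-07.
4 days remain in September 2086 after the 26th (30 − 26).
Full months from October 2086 through January 2088 contribute their day counts.
Then 7 days into February 2088.
Total: 4 + 31 + 30 + 31 + 31 + 28 + 31 + 30 + 31 + 30 + 31 + 31 + 30 + 31 + 30 + 31 + 31 + 7 = 499.

499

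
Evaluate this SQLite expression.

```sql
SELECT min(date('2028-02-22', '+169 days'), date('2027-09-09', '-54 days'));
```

date('2028-02-22', '+169 days') → 2028-08-09.
date('2027-09-09', '-54 days') → 2027-07-17.
Earlier of the two is 2027-07-17.

2027-07-17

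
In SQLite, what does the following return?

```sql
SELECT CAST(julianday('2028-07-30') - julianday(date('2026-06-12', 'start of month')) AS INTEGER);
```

`start of month` rewinds 2026-06-12 to 2026-06-01.
29 days remain in June 2026 after the 1st (30 − 1).
Full months from July 2026 through June 2028 contribute their day counts.
Then 30 days into July 2028.
Total: 29 + 31 + 31 + 30 + 31 + 30 + 31 + 31 + 28 + 31 + 30 + 31 + 30 + 31 + 31 + 30 + 31 + 30 + 31 + 31 + 29 + 31 + 30 + 31 + 30 + 30 = 790.

790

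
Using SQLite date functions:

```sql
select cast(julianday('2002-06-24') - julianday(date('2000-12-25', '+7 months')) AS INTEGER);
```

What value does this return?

334

Adding +7 months to 2000-12-25 gives 2001-07-25.
6 days remain in July 2001 after the 25th (31 − 25).
Full months from August 2001 through May 2002 contribute their day counts.
Then 24 days into June 2002.
Total: 6 + 31 + 30 + 31 + 30 + 31 + 31 + 28 + 31 + 30 + 31 + 24 = 334.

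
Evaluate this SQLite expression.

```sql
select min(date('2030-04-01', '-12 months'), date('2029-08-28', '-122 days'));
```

date('2030-04-01', '-12 months') → 2029-04-01.
date('2029-08-28', '-122 days') → 2029-04-28.
Earlier of the two is 2029-04-01.

2029-04-01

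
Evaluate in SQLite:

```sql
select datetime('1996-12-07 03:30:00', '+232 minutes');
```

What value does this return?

232 minutes = 3h 52m; +232 minutes from 1996-12-07 03:30:00 is 1996-12-07 07:22:00.

1996-12-07 07:22:00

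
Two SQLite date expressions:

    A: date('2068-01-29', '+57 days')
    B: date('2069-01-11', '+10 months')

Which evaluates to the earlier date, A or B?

A

A = 2068-03-26.
B = 2069-11-11.
A is earlier.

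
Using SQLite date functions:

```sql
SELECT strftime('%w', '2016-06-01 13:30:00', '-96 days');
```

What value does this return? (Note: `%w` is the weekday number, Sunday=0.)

5

First apply '-96 days': 2016-06-01 13:30:00 → 2016-02-26 13:30:00.
2016-02-26 is a Friday; with Sunday=0 that is 5.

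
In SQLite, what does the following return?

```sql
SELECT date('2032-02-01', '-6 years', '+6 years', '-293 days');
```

2031-04-14

Adding -6 years to 2032-02-01 gives 2026-02-01.
Adding +6 years to 2026-02-01 gives 2032-02-01.
Applying '-293 days' to 2032-02-01: counting 293 days back gives 2031-04-14.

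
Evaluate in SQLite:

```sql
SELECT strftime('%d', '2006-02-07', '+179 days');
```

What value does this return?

First apply '+179 days': 2006-02-07 → 2006-08-05.
`%d` extracts the 2-digit day of month: 05.

05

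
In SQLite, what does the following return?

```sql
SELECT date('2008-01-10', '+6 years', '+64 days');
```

2014-03-15

Adding +6 years to 2008-01-10 gives 2014-01-10.
Applying '+64 days' to 2014-01-10: counting 64 days forward gives 2014-03-15.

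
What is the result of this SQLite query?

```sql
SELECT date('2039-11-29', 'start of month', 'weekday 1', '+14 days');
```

2039-11-21

`start of month` rewinds 2039-11-29 to 2039-11-01.
`weekday 1` advances to the next Monday; 2039-11-01 is a Tuesday, so it moves forward to 2039-11-07.
Advancing 14 more days within November lands on 2039-11-21.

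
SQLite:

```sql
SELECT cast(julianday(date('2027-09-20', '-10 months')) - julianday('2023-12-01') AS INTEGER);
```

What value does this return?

Adding -10 months to 2027-09-20 gives 2026-11-20.
30 days remain in December 2023 after the 1st (31 − 1).
Full months from January 2024 through October 2026 contribute their day counts.
Then 20 days into November 2026.
Total: 30 + 31 + 29 + 31 + 30 + 31 + 30 + 31 + 31 + 30 + 31 + 30 + 31 + 31 + 28 + 31 + 30 + 31 + 30 + 31 + 31 + 30 + 31 + 30 + 31 + 31 + 28 + 31 + 30 + 31 + 30 + 31 + 31 + 30 + 31 + 20 = 1085.

1085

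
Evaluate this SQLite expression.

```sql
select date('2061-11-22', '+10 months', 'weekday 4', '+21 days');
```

2062-10-19

Adding +10 months to 2061-11-22 gives 2062-09-22.
`weekday 4` advances to the next Thursday; 2062-09-22 is a Friday, so it moves forward to 2062-09-28.
September 2062 has 30 days; 2 remain after the 28th, so 3 days reach 2062-10-01.
Advancing 18 more days within October lands on 2062-10-19.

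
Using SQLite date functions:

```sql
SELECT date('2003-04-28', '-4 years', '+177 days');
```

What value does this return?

1999-10-22

Adding -4 years to 2003-04-28 gives 1999-04-28.
Applying '+177 days' to 1999-04-28: counting 177 days forward gives 1999-10-22.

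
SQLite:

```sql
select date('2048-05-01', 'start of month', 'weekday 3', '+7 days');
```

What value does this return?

`start of month` rewinds 2048-05-01 to 2048-05-01.
`weekday 3` advances to the next Wednesday; 2048-05-01 is a Friday, so it moves forward to 2048-05-06.
Advancing 7 more days within May lands on 2048-05-13.

2048-05-13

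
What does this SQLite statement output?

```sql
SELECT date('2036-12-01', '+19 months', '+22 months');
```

2040-05-01

Adding +19 months to 2036-12-01 gives 2038-07-01.
Adding +22 months to 2038-07-01 gives 2040-05-01.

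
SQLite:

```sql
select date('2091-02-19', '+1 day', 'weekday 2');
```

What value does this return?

Advancing 1 more day within February lands on 2091-02-20.
`weekday 2` advances to the next Tuesday; 2091-02-20 is already a Tuesday, so it stays at 2091-02-20.

2091-02-20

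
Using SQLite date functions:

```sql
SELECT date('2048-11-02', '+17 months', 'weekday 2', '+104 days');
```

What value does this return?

2050-07-18

Adding +17 months to 2048-11-02 gives 2050-04-02.
`weekday 2` advances to the next Tuesday; 2050-04-02 is a Saturday, so it moves forward to 2050-04-05.
Applying '+104 days' to 2050-04-05: counting 104 days forward gives 2050-07-18.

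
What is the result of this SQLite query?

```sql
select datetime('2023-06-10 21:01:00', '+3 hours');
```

+3 hours from 2023-06-10 21:01:00 is 2023-06-11 00:01:00 (crosses midnight).

2023-06-11 00:01:00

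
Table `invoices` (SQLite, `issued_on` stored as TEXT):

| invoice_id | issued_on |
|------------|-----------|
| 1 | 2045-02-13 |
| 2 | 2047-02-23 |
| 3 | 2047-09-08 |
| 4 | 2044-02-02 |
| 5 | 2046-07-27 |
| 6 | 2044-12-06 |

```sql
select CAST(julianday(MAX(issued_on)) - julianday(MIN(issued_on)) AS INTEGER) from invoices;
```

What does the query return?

1314

MIN = 2044-02-02, MAX = 2047-09-08.
27 days remain in February 2044 after the 2nd (29 − 2).
Full months from March 2044 through August 2047 contribute their day counts.
Then 8 days into September 2047.
Total: 27 + 31 + 30 + 31 + 30 + 31 + 31 + 30 + 31 + 30 + 31 + 31 + 28 + 31 + 30 + 31 + 30 + 31 + 31 + 30 + 31 + 30 + 31 + 31 + 28 + 31 + 30 + 31 + 30 + 31 + 31 + 30 + 31 + 30 + 31 + 31 + 28 + 31 + 30 + 31 + 30 + 31 + 31 + 8 = 1314.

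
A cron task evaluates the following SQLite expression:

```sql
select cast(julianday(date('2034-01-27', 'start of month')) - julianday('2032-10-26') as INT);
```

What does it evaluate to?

`start of month` rewinds 2034-01-27 to 2034-01-01.
5 days remain in October 2032 after the 26th (31 − 26).
Full months from November 2032 through December 2033 contribute their day counts.
Then 1 day into January 2034.
Total: 5 + 30 + 31 + 31 + 28 + 31 + 30 + 31 + 30 + 31 + 31 + 30 + 31 + 30 + 31 + 1 = 432.

432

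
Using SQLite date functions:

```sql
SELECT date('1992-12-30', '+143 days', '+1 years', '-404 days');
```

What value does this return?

1993-04-13

Applying '+143 days' to 1992-12-30: counting 143 days forward gives 1993-05-22.
Adding +1 year to 1993-05-22 gives 1994-05-22.
Applying '-404 days' to 1994-05-22: counting 404 days back gives 1993-04-13.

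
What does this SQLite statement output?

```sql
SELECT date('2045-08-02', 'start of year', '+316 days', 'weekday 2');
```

`start of year` rewinds 2045-08-02 to 2045-01-01.
Applying '+316 days' to 2045-01-01: counting 316 days forward gives 2045-11-13.
`weekday 2` advances to the next Tuesday; 2045-11-13 is a Monday, so it moves forward to 2045-11-14.

2045-11-14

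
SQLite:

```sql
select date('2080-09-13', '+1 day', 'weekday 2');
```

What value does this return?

2080-09-17

Advancing 1 more day within September lands on 2080-09-14.
`weekday 2` advances to the next Tuesday; 2080-09-14 is a Saturday, so it moves forward to 2080-09-17.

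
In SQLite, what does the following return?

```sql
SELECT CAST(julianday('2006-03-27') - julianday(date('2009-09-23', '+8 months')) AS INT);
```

Adding +8 months to 2009-09-23 gives 2010-05-23.
4 days remain in March 2006 after the 27th (31 − 27).
Full months from April 2006 through April 2010 contribute their day counts.
Then 23 days into May 2010.
Total: 4 + 30 + 31 + 30 + 31 + 31 + 30 + 31 + 30 + 31 + 31 + 28 + 31 + 30 + 31 + 30 + 31 + 31 + 30 + 31 + 30 + 31 + 31 + 29 + 31 + 30 + 31 + 30 + 31 + 31 + 30 + 31 + 30 + 31 + 31 + 28 + 31 + 30 + 31 + 30 + 31 + 31 + 30 + 31 + 30 + 31 + 31 + 28 + 31 + 30 + 23 = 1518.
The subtraction is earlier − later, so the result is −1518 → -1518.

-1518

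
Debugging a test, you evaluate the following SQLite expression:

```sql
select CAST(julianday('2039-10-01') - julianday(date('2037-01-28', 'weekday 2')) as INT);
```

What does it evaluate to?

`weekday 2` advances to the next Tuesday; 2037-01-28 is a Wednesday, so it moves forward to 2037-02-03.
25 days remain in February 2037 after the 3rd (28 − 3).
Full months from March 2037 through September 2039 contribute their day counts.
Then 1 day into October 2039.
Total: 25 + 31 + 30 + 31 + 30 + 31 + 31 + 30 + 31 + 30 + 31 + 31 + 28 + 31 + 30 + 31 + 30 + 31 + 31 + 30 + 31 + 30 + 31 + 31 + 28 + 31 + 30 + 31 + 30 + 31 + 31 + 30 + 1 = 970.

970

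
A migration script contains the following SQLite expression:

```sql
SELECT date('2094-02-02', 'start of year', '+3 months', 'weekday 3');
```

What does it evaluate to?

2094-04-07

`start of year` rewinds 2094-02-02 to 2094-01-01.
Adding +3 months to 2094-01-01 gives 2094-04-01.
`weekday 3` advances to the next Wednesday; 2094-04-01 is a Thursday, so it moves forward to 2094-04-07.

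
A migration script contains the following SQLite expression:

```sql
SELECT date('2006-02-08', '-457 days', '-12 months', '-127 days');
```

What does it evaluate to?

Applying '-457 days' to 2006-02-08: counting 457 days back gives 2004-11-08.
Adding -12 months to 2004-11-08 gives 2003-11-08.
Applying '-127 days' to 2003-11-08: counting 127 days back gives 2003-07-04.

2003-07-04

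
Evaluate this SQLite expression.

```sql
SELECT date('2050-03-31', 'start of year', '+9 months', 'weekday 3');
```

`start of year` rewinds 2050-03-31 to 2050-01-01.
Adding +9 months to 2050-01-01 gives 2050-10-01.
`weekday 3` advances to the next Wednesday; 2050-10-01 is a Saturday, so it moves forward to 2050-10-05.

2050-10-05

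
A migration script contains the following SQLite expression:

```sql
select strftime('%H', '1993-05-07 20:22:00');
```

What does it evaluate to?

20

`%H` extracts the 2-digit hour (00-23): 20.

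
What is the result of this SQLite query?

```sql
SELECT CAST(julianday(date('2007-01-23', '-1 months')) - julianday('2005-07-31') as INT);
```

Adding -1 month to 2007-01-23 gives 2006-12-23.
0 days remain in July 2005 after the 31st (31 − 31).
Full months from August 2005 through November 2006 contribute their day counts.
Then 23 days into December 2006.
Total: 0 + 31 + 30 + 31 + 30 + 31 + 31 + 28 + 31 + 30 + 31 + 30 + 31 + 31 + 30 + 31 + 30 + 23 = 510.

510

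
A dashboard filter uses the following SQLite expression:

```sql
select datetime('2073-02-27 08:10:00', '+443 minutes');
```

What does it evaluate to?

2073-02-27 15:33:00

443 minutes = 7h 23m; +443 minutes from 2073-02-27 08:10:00 is 2073-02-27 15:33:00.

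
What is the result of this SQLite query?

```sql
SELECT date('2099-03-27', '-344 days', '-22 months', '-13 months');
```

Applying '-344 days' to 2099-03-27: counting 344 days back gives 2098-04-17.
Adding -22 months to 2098-04-17 gives 2096-06-17.
Adding -13 months to 2096-06-17 gives 2095-05-17.

2095-05-17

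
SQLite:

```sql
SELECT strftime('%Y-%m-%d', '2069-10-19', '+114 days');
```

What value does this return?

First apply '+114 days': 2069-10-19 → 2070-02-10.
`%Y-%m-%d` extracts the ISO date: 2070-02-10.

2070-02-10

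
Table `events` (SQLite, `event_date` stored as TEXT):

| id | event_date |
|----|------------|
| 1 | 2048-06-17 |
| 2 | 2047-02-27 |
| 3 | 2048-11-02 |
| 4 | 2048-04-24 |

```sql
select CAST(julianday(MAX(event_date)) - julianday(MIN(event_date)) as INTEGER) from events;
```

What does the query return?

614

MIN = 2047-02-27, MAX = 2048-11-02.
1 day remains in February 2047 after the 27th (28 − 27).
Full months from March 2047 through October 2048 contribute their day counts.
Then 2 days into November 2048.
Total: 1 + 31 + 30 + 31 + 30 + 31 + 31 + 30 + 31 + 30 + 31 + 31 + 29 + 31 + 30 + 31 + 30 + 31 + 31 + 30 + 31 + 2 = 614.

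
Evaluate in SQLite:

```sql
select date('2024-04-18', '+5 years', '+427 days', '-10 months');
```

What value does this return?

Adding +5 years to 2024-04-18 gives 2029-04-18.
Applying '+427 days' to 2029-04-18: counting 427 days forward gives 2030-06-19.
Adding -10 months to 2030-06-19 gives 2029-08-19.

2029-08-19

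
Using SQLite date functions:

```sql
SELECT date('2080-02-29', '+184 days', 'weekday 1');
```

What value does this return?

Applying '+184 days' to 2080-02-29: counting 184 days forward gives 2080-08-31.
`weekday 1` advances to the next Monday; 2080-08-31 is a Saturday, so it moves forward to 2080-09-02.

2080-09-02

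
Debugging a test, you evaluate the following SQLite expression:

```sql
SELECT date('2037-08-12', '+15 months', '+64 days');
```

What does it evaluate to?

Adding +15 months to 2037-08-12 gives 2038-11-12.
Applying '+64 days' to 2038-11-12: counting 64 days forward gives 2039-01-15.

2039-01-15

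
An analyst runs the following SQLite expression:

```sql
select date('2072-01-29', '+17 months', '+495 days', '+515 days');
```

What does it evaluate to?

Adding +17 months to 2072-01-29 gives 2073-06-29.
Applying '+495 days' to 2073-06-29: counting 495 days forward gives 2074-11-06.
Applying '+515 days' to 2074-11-06: counting 515 days forward gives 2076-04-04.

2076-04-04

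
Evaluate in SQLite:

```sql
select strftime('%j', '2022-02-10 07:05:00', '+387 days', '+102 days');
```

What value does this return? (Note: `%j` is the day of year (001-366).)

165

First apply '+387 days', '+102 days': 2022-02-10 07:05:00 → 2023-06-14 07:05:00.
Day-of-year for 2023-06-14: days since 2023-01-01 inclusive = 165, zero-padded to 165.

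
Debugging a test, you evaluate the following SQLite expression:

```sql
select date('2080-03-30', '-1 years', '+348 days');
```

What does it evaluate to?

2080-03-12

Adding -1 year to 2080-03-30 gives 2079-03-30.
Applying '+348 days' to 2079-03-30: counting 348 days forward gives 2080-03-12.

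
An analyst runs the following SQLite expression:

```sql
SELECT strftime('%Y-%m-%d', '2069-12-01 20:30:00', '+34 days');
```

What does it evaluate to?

2070-01-04

First apply '+34 days': 2069-12-01 20:30:00 → 2070-01-04 20:30:00.
`%Y-%m-%d` extracts the ISO date: 2070-01-04.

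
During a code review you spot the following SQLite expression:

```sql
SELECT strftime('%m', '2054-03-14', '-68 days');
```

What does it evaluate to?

01

First apply '-68 days': 2054-03-14 → 2054-01-05.
`%m` extracts the 2-digit month (01-12): 01.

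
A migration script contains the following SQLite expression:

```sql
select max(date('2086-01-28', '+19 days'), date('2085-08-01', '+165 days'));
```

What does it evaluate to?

2086-02-16

date('2086-01-28', '+19 days') → 2086-02-16.
date('2085-08-01', '+165 days') → 2086-01-13.
Later of the two is 2086-02-16.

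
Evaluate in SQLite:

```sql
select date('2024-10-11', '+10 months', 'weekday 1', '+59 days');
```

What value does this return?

2025-10-09

Adding +10 months to 2024-10-11 gives 2025-08-11.
`weekday 1` advances to the next Monday; 2025-08-11 is already a Monday, so it stays at 2025-08-11.
Applying '+59 days' to 2025-08-11: counting 59 days forward gives 2025-10-09.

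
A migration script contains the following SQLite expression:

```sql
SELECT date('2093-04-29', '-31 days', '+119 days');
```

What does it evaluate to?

2093-07-26

Going back 29 days from 2093-04-29 reaches 2093-03-31 (last day of March, 31 days).
Going back 2 days within March lands on 2093-03-29.
Applying '+119 days' to 2093-03-29: counting 119 days forward gives 2093-07-26.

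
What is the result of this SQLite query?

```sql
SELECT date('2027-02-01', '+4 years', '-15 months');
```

Adding +4 years to 2027-02-01 gives 2031-02-01.
Adding -15 months to 2031-02-01 gives 2029-11-01.

2029-11-01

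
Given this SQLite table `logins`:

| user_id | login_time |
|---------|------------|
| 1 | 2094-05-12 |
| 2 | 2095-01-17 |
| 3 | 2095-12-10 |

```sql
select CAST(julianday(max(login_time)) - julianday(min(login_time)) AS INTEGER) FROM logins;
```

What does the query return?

MIN = 2094-05-12, MAX = 2095-12-10.
19 days remain in May 2094 after the 12th (31 − 12).
Full months from June 2094 through November 2095 contribute their day counts.
Then 10 days into December 2095.
Total: 19 + 30 + 31 + 31 + 30 + 31 + 30 + 31 + 31 + 28 + 31 + 30 + 31 + 30 + 31 + 31 + 30 + 31 + 30 + 10 = 577.

577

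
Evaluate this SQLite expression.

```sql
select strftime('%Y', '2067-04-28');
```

`%Y` extracts the 4-digit year: 2067.

2067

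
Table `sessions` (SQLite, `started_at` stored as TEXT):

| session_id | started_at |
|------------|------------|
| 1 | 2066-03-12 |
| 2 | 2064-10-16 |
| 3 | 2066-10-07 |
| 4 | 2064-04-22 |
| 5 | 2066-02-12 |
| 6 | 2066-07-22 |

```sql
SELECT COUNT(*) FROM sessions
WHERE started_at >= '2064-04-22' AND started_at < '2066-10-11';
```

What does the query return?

Rows in [2064-04-22, 2066-10-11): 2066-03-12, 2064-10-16, 2066-10-07, 2064-04-22, 2066-02-12, 2066-07-22 → 6 rows.

6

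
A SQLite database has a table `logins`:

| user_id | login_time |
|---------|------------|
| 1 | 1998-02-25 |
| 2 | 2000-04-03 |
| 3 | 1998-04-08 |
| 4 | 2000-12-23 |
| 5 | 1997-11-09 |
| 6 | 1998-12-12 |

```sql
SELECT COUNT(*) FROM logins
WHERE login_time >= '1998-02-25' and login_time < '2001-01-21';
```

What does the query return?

5

Rows in [1998-02-25, 2001-01-21): 1998-02-25, 2000-04-03, 1998-04-08, 2000-12-23, 1998-12-12 → 5 rows.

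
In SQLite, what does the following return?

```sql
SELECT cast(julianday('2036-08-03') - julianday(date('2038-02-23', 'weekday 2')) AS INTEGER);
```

`weekday 2` advances to the next Tuesday; 2038-02-23 is already a Tuesday, so it stays at 2038-02-23.
28 days remain in August 2036 after the 3rd (31 − 3).
Full months from September 2036 through January 2038 contribute their day counts.
Then 23 days into February 2038.
Total: 28 + 30 + 31 + 30 + 31 + 31 + 28 + 31 + 30 + 31 + 30 + 31 + 31 + 30 + 31 + 30 + 31 + 31 + 23 = 569.
The subtraction is earlier − later, so the result is −569 → -569.

-569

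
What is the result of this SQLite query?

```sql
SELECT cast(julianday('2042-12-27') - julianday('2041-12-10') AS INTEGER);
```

382

21 days remain in December 2041 after the 10th (31 − 10).
Full months from January 2042 through November 2042 contribute their day counts.
Then 27 days into December 2042.
Total: 21 + 31 + 28 + 31 + 30 + 31 + 30 + 31 + 31 + 30 + 31 + 30 + 27 = 382.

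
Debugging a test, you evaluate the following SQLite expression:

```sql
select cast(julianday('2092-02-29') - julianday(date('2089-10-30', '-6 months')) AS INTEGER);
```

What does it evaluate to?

1035

Adding -6 months to 2089-10-30 gives 2089-04-30.
0 days remain in April 2089 after the 30th (30 − 30).
Full months from May 2089 through January 2092 contribute their day counts.
Then 29 days into February 2092.
Total: 0 + 31 + 30 + 31 + 31 + 30 + 31 + 30 + 31 + 31 + 28 + 31 + 30 + 31 + 30 + 31 + 31 + 30 + 31 + 30 + 31 + 31 + 28 + 31 + 30 + 31 + 30 + 31 + 31 + 30 + 31 + 30 + 31 + 31 + 29 = 1035.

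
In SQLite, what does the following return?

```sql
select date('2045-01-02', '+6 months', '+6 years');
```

Adding +6 months to 2045-01-02 gives 2045-07-02.
Adding +6 years to 2045-07-02 gives 2051-07-02.

2051-07-02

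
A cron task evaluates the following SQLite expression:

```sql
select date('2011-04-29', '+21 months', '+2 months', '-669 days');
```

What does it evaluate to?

Adding +21 months to 2011-04-29 gives 2013-01-29.
Adding +2 months to 2013-01-29 gives 2013-03-29.
Applying '-669 days' to 2013-03-29: counting 669 days back gives 2011-05-30.

2011-05-30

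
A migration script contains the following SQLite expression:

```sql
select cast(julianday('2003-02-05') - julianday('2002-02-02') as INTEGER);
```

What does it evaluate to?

26 days remain in February 2002 after the 2nd (28 − 2).
Full months from March 2002 through January 2003 contribute their day counts.
Then 5 days into February 2003.
Total: 26 + 31 + 30 + 31 + 30 + 31 + 31 + 30 + 31 + 30 + 31 + 31 + 5 = 368.

368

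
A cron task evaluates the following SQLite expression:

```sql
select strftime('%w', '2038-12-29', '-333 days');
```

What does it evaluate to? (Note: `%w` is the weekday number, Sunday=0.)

First apply '-333 days': 2038-12-29 → 2038-01-30.
2038-01-30 is a Saturday; with Sunday=0 that is 6.

6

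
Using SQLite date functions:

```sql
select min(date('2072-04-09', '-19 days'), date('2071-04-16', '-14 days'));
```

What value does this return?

date('2072-04-09', '-19 days') → 2072-03-21.
date('2071-04-16', '-14 days') → 2071-04-02.
Earlier of the two is 2071-04-02.

2071-04-02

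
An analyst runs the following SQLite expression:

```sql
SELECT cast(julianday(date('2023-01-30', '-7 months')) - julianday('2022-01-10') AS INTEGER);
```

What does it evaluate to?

171

Adding -7 months to 2023-01-30 gives 2022-06-30.
21 days remain in January 2022 after the 10th (31 − 10).
February 2022: 28 days.
March 2022: 31 days.
April 2022: 30 days.
May 2022: 31 days.
Then 30 days into June 2022.
Total: 21 + 28 + 31 + 30 + 31 + 30 = 171.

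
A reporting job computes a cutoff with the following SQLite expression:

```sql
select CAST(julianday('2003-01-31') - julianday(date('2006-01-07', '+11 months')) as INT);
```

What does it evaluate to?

Adding +11 months to 2006-01-07 gives 2006-12-07.
0 days remain in January 2003 after the 31st (31 − 31).
Full months from February 2003 through November 2006 contribute their day counts.
Then 7 days into December 2006.
Total: 0 + 28 + 31 + 30 + 31 + 30 + 31 + 31 + 30 + 31 + 30 + 31 + 31 + 29 + 31 + 30 + 31 + 30 + 31 + 31 + 30 + 31 + 30 + 31 + 31 + 28 + 31 + 30 + 31 + 30 + 31 + 31 + 30 + 31 + 30 + 31 + 31 + 28 + 31 + 30 + 31 + 30 + 31 + 31 + 30 + 31 + 30 + 7 = 1406.
The subtraction is earlier − later, so the result is −1406 → -1406.

-1406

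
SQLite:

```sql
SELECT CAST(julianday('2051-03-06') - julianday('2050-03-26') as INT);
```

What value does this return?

345

5 days remain in March 2050 after the 26th (31 − 26).
Full months from April 2050 through February 2051 contribute their day counts.
Then 6 days into March 2051.
Total: 5 + 30 + 31 + 30 + 31 + 31 + 30 + 31 + 30 + 31 + 31 + 28 + 6 = 345.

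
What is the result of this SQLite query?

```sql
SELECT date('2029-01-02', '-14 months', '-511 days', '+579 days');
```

2028-01-09

Adding -14 months to 2029-01-02 gives 2027-11-02.
Applying '-511 days' to 2027-11-02: counting 511 days back gives 2026-06-09.
Applying '+579 days' to 2026-06-09: counting 579 days forward gives 2028-01-09.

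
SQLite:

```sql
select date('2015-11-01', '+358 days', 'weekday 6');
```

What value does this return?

2016-10-29

Applying '+358 days' to 2015-11-01: counting 358 days forward gives 2016-10-24.
`weekday 6` advances to the next Saturday; 2016-10-24 is a Monday, so it moves forward to 2016-10-29.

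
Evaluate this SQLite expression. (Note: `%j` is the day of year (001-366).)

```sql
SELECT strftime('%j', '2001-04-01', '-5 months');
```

First apply '-5 months': 2001-04-01 → 2000-11-01.
Day-of-year for 2000-11-01: days since 2000-01-01 inclusive = 306, zero-padded to 306.

306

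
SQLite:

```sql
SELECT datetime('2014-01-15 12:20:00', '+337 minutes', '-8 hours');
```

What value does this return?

337 minutes = 5h 37m; +337 minutes from 2014-01-15 12:20:00 is 2014-01-15 17:57:00.
-8 hours from 2014-01-15 17:57:00 is 2014-01-15 09:57:00.

2014-01-15 09:57:00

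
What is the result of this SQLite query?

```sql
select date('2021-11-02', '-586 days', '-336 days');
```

2019-04-25

Applying '-586 days' to 2021-11-02: counting 586 days back gives 2020-03-26.
Applying '-336 days' to 2020-03-26: counting 336 days back gives 2019-04-25.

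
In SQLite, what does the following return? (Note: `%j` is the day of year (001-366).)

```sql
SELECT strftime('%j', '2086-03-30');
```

089

Day-of-year for 2086-03-30: days since 2086-01-01 inclusive = 89, zero-padded to 089.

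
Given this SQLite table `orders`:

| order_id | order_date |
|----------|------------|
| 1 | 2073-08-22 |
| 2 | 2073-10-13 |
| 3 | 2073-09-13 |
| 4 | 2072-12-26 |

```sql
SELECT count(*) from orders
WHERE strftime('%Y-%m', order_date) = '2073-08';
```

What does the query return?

Rows with year-month 2073-08: 2073-08-22 → 1.

1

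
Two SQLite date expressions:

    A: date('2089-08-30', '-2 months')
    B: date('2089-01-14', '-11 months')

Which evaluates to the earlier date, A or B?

B

A = 2089-06-30.
B = 2088-02-14.
B is earlier.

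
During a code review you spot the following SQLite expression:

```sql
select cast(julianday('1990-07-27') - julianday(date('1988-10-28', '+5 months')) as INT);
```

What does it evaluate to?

486

Adding +5 months to 1988-10-28 gives 1989-03-28.
3 days remain in March 1989 after the 28th (31 − 28).
Full months from April 1989 through June 1990 contribute their day counts.
Then 27 days into July 1990.
Total: 3 + 30 + 31 + 30 + 31 + 31 + 30 + 31 + 30 + 31 + 31 + 28 + 31 + 30 + 31 + 30 + 27 = 486.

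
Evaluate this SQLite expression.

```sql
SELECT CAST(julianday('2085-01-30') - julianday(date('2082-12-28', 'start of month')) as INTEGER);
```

791

`start of month` rewinds 2082-12-28 to 2082-12-01.
30 days remain in December 2082 after the 1st (31 − 1).
Full months from January 2083 through December 2084 contribute their day counts.
Then 30 days into January 2085.
Total: 30 + 31 + 28 + 31 + 30 + 31 + 30 + 31 + 31 + 30 + 31 + 30 + 31 + 31 + 29 + 31 + 30 + 31 + 30 + 31 + 31 + 30 + 31 + 30 + 31 + 30 = 791.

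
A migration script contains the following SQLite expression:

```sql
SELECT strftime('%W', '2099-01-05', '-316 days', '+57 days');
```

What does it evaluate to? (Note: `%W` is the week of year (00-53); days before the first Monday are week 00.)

16

First apply '-316 days', '+57 days': 2099-01-05 → 2098-04-21.
2098-04-21 is a Monday. SQLite's %W counts Mondays since the year started; the result is 16.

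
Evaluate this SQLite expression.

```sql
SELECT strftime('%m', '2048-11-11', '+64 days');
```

01

First apply '+64 days': 2048-11-11 → 2049-01-14.
`%m` extracts the 2-digit month (01-12): 01.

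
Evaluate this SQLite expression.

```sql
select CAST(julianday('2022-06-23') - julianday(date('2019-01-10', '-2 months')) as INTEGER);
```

1321

Adding -2 months to 2019-01-10 gives 2018-11-10.
20 days remain in November 2018 after the 10th (30 − 10).
Full months from December 2018 through May 2022 contribute their day counts.
Then 23 days into June 2022.
Total: 20 + 31 + 31 + 28 + 31 + 30 + 31 + 30 + 31 + 31 + 30 + 31 + 30 + 31 + 31 + 29 + 31 + 30 + 31 + 30 + 31 + 31 + 30 + 31 + 30 + 31 + 31 + 28 + 31 + 30 + 31 + 30 + 31 + 31 + 30 + 31 + 30 + 31 + 31 + 28 + 31 + 30 + 31 + 23 = 1321.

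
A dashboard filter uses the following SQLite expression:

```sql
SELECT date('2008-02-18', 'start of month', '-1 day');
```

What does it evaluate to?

2008-01-31

`start of month` rewinds 2008-02-18 to 2008-02-01.
Going back 1 day from 2008-02-01 reaches 2008-01-31 (last day of January, 31 days).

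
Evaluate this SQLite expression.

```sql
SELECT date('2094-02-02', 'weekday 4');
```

`weekday 4` advances to the next Thursday; 2094-02-02 is a Tuesday, so it moves forward to 2094-02-04.

2094-02-04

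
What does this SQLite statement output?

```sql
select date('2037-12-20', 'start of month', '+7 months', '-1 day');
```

`start of month` rewinds 2037-12-20 to 2037-12-01.
Adding +7 months to 2037-12-01 gives 2038-07-01.
Going back 1 day from 2038-07-01 reaches 2038-06-30 (last day of June, 30 days).

2038-06-30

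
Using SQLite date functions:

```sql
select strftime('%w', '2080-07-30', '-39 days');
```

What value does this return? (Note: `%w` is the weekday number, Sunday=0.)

5

First apply '-39 days': 2080-07-30 → 2080-06-21.
2080-06-21 is a Friday; with Sunday=0 that is 5.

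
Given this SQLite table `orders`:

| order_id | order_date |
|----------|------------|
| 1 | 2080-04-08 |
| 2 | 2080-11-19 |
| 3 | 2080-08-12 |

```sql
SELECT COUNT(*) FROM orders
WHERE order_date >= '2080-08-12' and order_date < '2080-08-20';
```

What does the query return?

1

Rows in [2080-08-12, 2080-08-20): 2080-08-12 → 1 row.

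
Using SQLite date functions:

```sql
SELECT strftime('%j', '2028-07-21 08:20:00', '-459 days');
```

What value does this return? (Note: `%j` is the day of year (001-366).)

First apply '-459 days': 2028-07-21 08:20:00 → 2027-04-19 08:20:00.
Day-of-year for 2027-04-19: days since 2027-01-01 inclusive = 109, zero-padded to 109.

109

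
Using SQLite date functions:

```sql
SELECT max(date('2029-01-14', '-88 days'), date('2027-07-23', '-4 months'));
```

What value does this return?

2028-10-18

date('2029-01-14', '-88 days') → 2028-10-18.
date('2027-07-23', '-4 months') → 2027-03-23.
Later of the two is 2028-10-18.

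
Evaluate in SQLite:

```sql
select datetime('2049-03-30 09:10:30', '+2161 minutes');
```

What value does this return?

2049-03-31 21:11:30

2161 minutes = 36h 1m; +2161 minutes from 2049-03-30 09:10:30 is 2049-03-31 21:11:30 (crosses midnight).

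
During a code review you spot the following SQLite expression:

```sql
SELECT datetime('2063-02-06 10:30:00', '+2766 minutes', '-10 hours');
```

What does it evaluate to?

2063-02-07 22:36:00

2766 minutes = 46h 6m; +2766 minutes from 2063-02-06 10:30:00 is 2063-02-08 08:36:00 (crosses midnight).
-10 hours from 2063-02-08 08:36:00 is 2063-02-07 22:36:00 (crosses midnight).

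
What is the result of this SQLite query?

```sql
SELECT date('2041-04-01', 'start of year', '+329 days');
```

2041-11-26

`start of year` rewinds 2041-04-01 to 2041-01-01.
Applying '+329 days' to 2041-01-01: counting 329 days forward gives 2041-11-26.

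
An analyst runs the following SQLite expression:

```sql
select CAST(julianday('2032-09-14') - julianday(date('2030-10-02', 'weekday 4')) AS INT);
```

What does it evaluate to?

712

`weekday 4` advances to the next Thursday; 2030-10-02 is a Wednesday, so it moves forward to 2030-10-03.
28 days remain in October 2030 after the 3rd (31 − 3).
Full months from November 2030 through August 2032 contribute their day counts.
Then 14 days into September 2032.
Total: 28 + 30 + 31 + 31 + 28 + 31 + 30 + 31 + 30 + 31 + 31 + 30 + 31 + 30 + 31 + 31 + 29 + 31 + 30 + 31 + 30 + 31 + 31 + 14 = 712.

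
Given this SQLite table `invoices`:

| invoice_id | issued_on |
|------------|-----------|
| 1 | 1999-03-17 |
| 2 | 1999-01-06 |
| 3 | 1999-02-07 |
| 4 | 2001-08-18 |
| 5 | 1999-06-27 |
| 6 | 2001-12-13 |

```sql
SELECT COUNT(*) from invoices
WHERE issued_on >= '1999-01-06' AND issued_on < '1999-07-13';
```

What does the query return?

4

Rows in [1999-01-06, 1999-07-13): 1999-03-17, 1999-01-06, 1999-02-07, 1999-06-27 → 4 rows.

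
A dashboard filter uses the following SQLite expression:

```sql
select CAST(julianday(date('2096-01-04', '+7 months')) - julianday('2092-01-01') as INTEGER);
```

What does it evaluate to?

1677

Adding +7 months to 2096-01-04 gives 2096-08-04.
30 days remain in January 2092 after the 1st (31 − 1).
Full months from February 2092 through July 2096 contribute their day counts.
Then 4 days into August 2096.
Total: 30 + 29 + 31 + 30 + 31 + 30 + 31 + 31 + 30 + 31 + 30 + 31 + 31 + 28 + 31 + 30 + 31 + 30 + 31 + 31 + 30 + 31 + 30 + 31 + 31 + 28 + 31 + 30 + 31 + 30 + 31 + 31 + 30 + 31 + 30 + 31 + 31 + 28 + 31 + 30 + 31 + 30 + 31 + 31 + 30 + 31 + 30 + 31 + 31 + 29 + 31 + 30 + 31 + 30 + 31 + 4 = 1677.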